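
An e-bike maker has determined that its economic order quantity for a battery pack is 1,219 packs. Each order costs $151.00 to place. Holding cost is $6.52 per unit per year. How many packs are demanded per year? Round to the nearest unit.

D ≈ 32,081 packs per year

Invert the EOQ relation Q*² = 2DS/H.
From Q* = √(2DS/H): D = Q*²H / (2S) = 1,219² × 6.52 / (2 × 151) = 32081.012.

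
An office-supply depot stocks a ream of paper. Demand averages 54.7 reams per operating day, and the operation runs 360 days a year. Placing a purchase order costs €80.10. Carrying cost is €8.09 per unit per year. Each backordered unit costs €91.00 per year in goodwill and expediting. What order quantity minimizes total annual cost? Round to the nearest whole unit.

Q* ≈ 652 reams

Annual demand D = 54.7 × 360 = 19,692.
With planned backorders, Q* = √(2DS/H) · √((H+B)/B).
√(2DS/H) = √(2 × 19,692 × 80.1 / 8.09) = 624.456.
√((H+B)/B) = √((8.09+91)/91) = 1.0435.
Q* ≈ 651.623.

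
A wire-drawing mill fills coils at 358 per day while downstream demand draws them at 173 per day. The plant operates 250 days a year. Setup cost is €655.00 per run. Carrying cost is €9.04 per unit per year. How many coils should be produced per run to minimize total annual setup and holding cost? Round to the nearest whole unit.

Q* ≈ 3,483 coils

Annual demand D = 173 × 250 = 43,250.
Production build-up factor (1 − d/p) = 1 − 173/358 = 0.5168.
Q* = √(2DS / (H(1 − d/p))) = √(2 × 43,250 × 655 / (9.04 × 0.5168)).
= √(56,657,500 / 4.6715) ≈ 3482.572.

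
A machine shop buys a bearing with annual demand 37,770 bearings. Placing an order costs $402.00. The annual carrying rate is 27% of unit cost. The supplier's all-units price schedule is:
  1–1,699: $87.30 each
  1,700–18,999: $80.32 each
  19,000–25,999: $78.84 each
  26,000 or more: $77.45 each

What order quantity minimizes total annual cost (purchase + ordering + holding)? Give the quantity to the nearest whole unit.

Q* ≈ 1,700 bearings

Holding cost per unit per year at price C is H = 0.27·C.
Candidates are each tier's EOQ (if it falls in that tier) and each price-break quantity.
EOQ at $87.30 = 1135.0 (feasible in tier 1): TC = 37,770×$87.30 + (37,770/1135.0)×402 + (1135.0/2)×0.27×$87.30 = $3,324,075.11.
EOQ at $80.32 = 1183.3 < 1700, so use break Q=1700: TC = 37,770×$80.32 + (37,770/1700.0)×402 + (1700.0/2)×0.27×$80.32 = $3,061,051.33.
EOQ at $78.84 = 1194.4 < 19000, so use break Q=19000: TC = 37,770×$78.84 + (37,770/19000.0)×402 + (19000.0/2)×0.27×$78.84 = $3,180,810.53.
EOQ at $77.45 = 1205.1 < 26000, so use break Q=26000: TC = 37,770×$77.45 + (37,770/26000.0)×402 + (26000.0/2)×0.27×$77.45 = $3,197,719.98.
Lowest total cost is $3,061,051.33 at Q = 1700.0.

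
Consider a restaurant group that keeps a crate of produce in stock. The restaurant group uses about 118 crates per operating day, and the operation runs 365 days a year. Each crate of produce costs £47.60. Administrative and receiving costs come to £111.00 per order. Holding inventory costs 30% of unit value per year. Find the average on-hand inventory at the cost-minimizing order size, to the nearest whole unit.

Annual demand D = 118 × 365 = 43,070.
Holding cost H = 0.30 × £47.60 = £14.2800 per unit per year.
EOQ = √(2DS/H) = √(2 × 43,070 × 111 / 14.28) ≈ 818.28.
Average inventory = Q*/2 ≈ 818.28 / 2 = 409.138.

Average inventory ≈ 409 crates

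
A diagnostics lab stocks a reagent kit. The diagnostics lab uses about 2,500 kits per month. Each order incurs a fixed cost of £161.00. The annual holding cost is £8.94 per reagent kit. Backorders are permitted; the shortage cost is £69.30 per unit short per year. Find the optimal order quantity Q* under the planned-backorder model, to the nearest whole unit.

Q* ≈ 1,105 kits

Annual demand D = 2,500 × 12 = 30,000.
With planned backorders, Q* = √(2DS/H) · √((H+B)/B).
√(2DS/H) = √(2 × 30,000 × 161 / 8.94) = 1039.489.
√((H+B)/B) = √((8.94+69.3)/69.3) = 1.0625.
Q* ≈ 1104.505.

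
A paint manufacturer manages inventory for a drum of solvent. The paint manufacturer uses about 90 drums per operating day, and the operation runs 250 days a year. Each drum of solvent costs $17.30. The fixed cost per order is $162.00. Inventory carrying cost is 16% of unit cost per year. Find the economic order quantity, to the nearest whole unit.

Q* ≈ 1,623 drums

Annual demand D = 90 × 250 = 22,500.
Holding cost H = 0.16 × $17.30 = $2.7680 per unit per year.
EOQ = √(2DS / H) = √(2 × 22,500 × 162 / 2.768).
= √(7,290,000 / 2.768) = √2,633,670.5202 ≈ 1622.859.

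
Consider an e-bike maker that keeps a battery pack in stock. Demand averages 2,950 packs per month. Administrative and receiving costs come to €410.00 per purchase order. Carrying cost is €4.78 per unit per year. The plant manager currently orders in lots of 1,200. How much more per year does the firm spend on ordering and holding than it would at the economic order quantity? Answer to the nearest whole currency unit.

Annual demand D = 2,950 × 12 = 35,400.
EOQ = √(2DS/H) = √(2 × 35,400 × 410 / 4.78) ≈ 2464.31.
Cost at Q* = (D/Q*)S + (Q*/2)H = √(2DSH) ≈ €11,779.38.
Cost at Q = 1,200: (35,400/1,200)×410 + (1,200/2)×4.78 = €12,095.00 + €2,868.00 = €14,963.00.
Excess = €14,963.00 − €11,779.38 = €3,183.62.

Extra cost ≈ €3,184 per year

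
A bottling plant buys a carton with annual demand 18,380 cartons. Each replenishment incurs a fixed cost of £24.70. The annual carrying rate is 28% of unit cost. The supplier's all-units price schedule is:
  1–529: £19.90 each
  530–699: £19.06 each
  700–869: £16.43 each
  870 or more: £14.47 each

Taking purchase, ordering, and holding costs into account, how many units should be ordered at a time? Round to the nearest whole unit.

Q* ≈ 870 cartons

Holding cost per unit per year at price C is H = 0.28·C.
For each price level, check whether its EOQ is feasible; otherwise the best quantity at that price is the breakpoint.
EOQ at £19.90 = 403.7 (feasible in tier 1): TC = 18,380×£19.90 + (18,380/403.7)×24.7 + (403.7/2)×0.28×£19.90 = £368,011.27.
EOQ at £19.06 = 412.5 < 530, so use break Q=530: TC = 18,380×£19.06 + (18,380/530.0)×24.7 + (530.0/2)×0.28×£19.06 = £352,593.63.
EOQ at £16.43 = 444.3 < 700, so use break Q=700: TC = 18,380×£16.43 + (18,380/700.0)×24.7 + (700.0/2)×0.28×£16.43 = £304,242.09.
EOQ at £14.47 = 473.4 < 870, so use break Q=870: TC = 18,380×£14.47 + (18,380/870.0)×24.7 + (870.0/2)×0.28×£14.47 = £268,242.87.
Lowest total cost is £268,242.87 at Q = 870.0.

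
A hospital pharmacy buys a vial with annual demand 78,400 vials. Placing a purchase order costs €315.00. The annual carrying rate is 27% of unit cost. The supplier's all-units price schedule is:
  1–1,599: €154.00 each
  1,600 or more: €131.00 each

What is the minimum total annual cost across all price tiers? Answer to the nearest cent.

TC* ≈ €10,314,131.00

Holding cost per unit per year at price C is H = 0.27·C.
For each price level, check whether its EOQ is feasible; otherwise the best quantity at that price is the breakpoint.
EOQ at €154.00 = 1089.9 (feasible in tier 1): TC = 78,400×€154.00 + (78,400/1089.9)×315 + (1089.9/2)×0.27×€154.00 = €12,118,917.98.
EOQ at €131.00 = 1181.7 < 1600, so use break Q=1600: TC = 78,400×€131.00 + (78,400/1600.0)×315 + (1600.0/2)×0.27×€131.00 = €10,314,131.00.
Lowest total cost among the candidates is at Q = 1600.0.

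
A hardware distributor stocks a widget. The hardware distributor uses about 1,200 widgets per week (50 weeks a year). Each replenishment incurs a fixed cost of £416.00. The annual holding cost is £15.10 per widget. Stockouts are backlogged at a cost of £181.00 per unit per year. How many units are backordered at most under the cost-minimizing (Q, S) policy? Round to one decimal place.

Annual demand D = 1,200 × 50 = 60,000.
With planned backorders, Q* = √(2DS/H) · √((H+B)/B).
√(2DS/H) = √(2 × 60,000 × 416 / 15.1) = 1818.230.
√((H+B)/B) = √((15.1+181)/181) = 1.0409.
Q* ≈ 1892.554.
S* = Q* · H/(H+B) = 1892.554 × 15.1/196.1 ≈ 145.730.

S* ≈ 145.7 widgets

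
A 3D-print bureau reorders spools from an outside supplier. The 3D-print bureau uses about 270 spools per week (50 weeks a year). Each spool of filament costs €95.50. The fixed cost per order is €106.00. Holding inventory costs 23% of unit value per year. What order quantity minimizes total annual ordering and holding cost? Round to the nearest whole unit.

Q* ≈ 361 spools

Annual demand D = 270 × 50 = 13,500.
Holding cost H = 0.23 × €95.50 = €21.9650 per unit per year.
EOQ = √(2DS / H) = √(2 × 13,500 × 106 / 21.965).
= √(2,862,000 / 21.965) = √130,298.2017 ≈ 360.968.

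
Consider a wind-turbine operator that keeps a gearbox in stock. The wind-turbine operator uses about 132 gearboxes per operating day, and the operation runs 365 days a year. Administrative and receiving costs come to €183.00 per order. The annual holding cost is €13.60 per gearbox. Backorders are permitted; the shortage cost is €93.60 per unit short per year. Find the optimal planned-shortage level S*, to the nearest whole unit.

Annual demand D = 132 × 365 = 48,180.
With planned backorders, Q* = √(2DS/H) · √((H+B)/B).
√(2DS/H) = √(2 × 48,180 × 183 / 13.6) = 1138.687.
√((H+B)/B) = √((13.6+93.6)/93.6) = 1.0702.
Q* ≈ 1218.608.
S* = Q* · H/(H+B) = 1218.608 × 13.6/107.2 ≈ 154.599.

S* ≈ 155 gearboxes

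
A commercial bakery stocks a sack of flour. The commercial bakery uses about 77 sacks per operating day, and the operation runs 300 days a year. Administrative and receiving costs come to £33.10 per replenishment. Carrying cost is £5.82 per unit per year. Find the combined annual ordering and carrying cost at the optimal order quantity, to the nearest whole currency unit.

Annual demand D = 77 × 300 = 23,100.
The optimal lot size = √(2DS/H) = √(2 × 23,100 × 33.1 / 5.82) ≈ 512.59.
At Q*, ordering cost (D/Q*)S equals holding cost (Q*/2)H, each = √(DSH/2).
Minimum total = √(2DSH) = √(2 × 23,100 × 33.1 × 5.82) ≈ 2983.297.

TC* ≈ £2,983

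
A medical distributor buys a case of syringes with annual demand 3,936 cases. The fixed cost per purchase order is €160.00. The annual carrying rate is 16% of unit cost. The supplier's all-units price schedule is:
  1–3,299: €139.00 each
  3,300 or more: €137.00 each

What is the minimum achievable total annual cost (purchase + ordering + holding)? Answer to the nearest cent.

TC* ≈ €552,396.61

Holding cost per unit per year at price C is H = 0.16·C.
For each price level, check whether its EOQ is feasible; otherwise the best quantity at that price is the breakpoint.
EOQ at €139.00 = 238.0 (feasible in tier 1): TC = 3,936×€139.00 + (3,936/238.0)×160 + (238.0/2)×0.16×€139.00 = €552,396.61.
EOQ at €137.00 = 239.7 < 3300, so use break Q=3300: TC = 3,936×€137.00 + (3,936/3300.0)×160 + (3300.0/2)×0.16×€137.00 = €575,590.84.
Lowest total cost among the candidates is at Q = 238.0.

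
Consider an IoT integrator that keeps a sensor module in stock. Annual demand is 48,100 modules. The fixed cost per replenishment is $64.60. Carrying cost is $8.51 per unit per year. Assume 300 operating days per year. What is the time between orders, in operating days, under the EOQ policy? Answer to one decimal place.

T ≈ 5.3 days

Q* = √(2DS/H) = √(2 × 48,100 × 64.6 / 8.51) ≈ 854.55.
Cycle time = Q*/D × 300 = 854.55 / 48,100 × 300 ≈ 5.330 days.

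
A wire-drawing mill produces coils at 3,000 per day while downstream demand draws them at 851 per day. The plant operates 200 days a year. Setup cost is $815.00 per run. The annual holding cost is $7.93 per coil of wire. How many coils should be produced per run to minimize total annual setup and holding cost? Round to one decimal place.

Annual demand D = 851 × 200 = 170,200.
Production build-up factor (1 − d/p) = 1 − 851/3,000 = 0.7163.
Q* = √(2DS / (H(1 − d/p))) = √(2 × 170,200 × 815 / (7.93 × 0.7163)).
= √(277,426,000 / 5.6805) ≈ 6988.427.

Q* ≈ 6,988.4 coils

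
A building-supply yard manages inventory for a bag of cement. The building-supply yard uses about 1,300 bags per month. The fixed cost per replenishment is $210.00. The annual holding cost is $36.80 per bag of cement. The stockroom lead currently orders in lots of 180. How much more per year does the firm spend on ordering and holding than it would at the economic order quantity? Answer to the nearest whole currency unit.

Extra cost ≈ $5,984 per year

Annual demand D = 1,300 × 12 = 15,600.
EOQ = √(2DS/H) = √(2 × 15,600 × 210 / 36.8) ≈ 421.95.
Cost at Q* = (D/Q*)S + (Q*/2)H = √(2DSH) ≈ $15,527.83.
Cost at Q = 180: (15,600/180)×210 + (180/2)×36.8 = $18,200.00 + $3,312.00 = $21,512.00.
Excess = $21,512.00 − $15,527.83 = $5,984.17.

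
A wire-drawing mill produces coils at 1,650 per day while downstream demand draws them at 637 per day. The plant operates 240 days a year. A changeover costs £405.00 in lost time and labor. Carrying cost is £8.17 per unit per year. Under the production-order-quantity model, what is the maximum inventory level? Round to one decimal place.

Annual demand D = 637 × 240 = 152,880.
Production build-up factor (1 − d/p) = 1 − 637/1,650 = 0.6139.
Q* = √(2DS / (H(1 − d/p))) = √(2 × 152,880 × 405 / (8.17 × 0.6139)).
= √(123,832,800 / 5.0159) ≈ 4968.715.
Maximum inventory = Q*(1 − d/p) = 4968.715 × 0.6139 ≈ 3050.490.

I_max ≈ 3,050.5 coils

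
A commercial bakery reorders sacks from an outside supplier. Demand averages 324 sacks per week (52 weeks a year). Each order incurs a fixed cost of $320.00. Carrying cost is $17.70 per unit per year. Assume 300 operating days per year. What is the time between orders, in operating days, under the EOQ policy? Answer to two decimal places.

Annual demand D = 324 × 52 = 16,848.
EOQ = √(2DS/H) = √(2 × 16,848 × 320 / 17.7) ≈ 780.51.
Cycle time = Q*/D × 300 = 780.51 / 16,848 × 300 ≈ 13.898 days.

T ≈ 13.90 days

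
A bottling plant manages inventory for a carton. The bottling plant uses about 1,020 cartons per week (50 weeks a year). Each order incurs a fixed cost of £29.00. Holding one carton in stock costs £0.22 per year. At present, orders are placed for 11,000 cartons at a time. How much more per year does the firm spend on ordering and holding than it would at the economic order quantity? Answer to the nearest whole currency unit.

Annual demand D = 1,020 × 50 = 51,000.
EOQ = √(2DS/H) = √(2 × 51,000 × 29 / 0.22) ≈ 3666.80.
Cost at Q* = (D/Q*)S + (Q*/2)H = √(2DSH) ≈ £806.70.
Cost at Q = 11,000: (51,000/11,000)×29 + (11,000/2)×0.22 = £134.45 + £1,210.00 = £1,344.45.
Excess = £1,344.45 − £806.70 = £537.76.

Extra cost ≈ £538 per year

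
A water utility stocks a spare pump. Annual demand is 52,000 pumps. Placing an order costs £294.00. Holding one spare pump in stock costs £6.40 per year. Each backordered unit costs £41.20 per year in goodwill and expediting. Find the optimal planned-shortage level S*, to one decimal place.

S* ≈ 315.9 pumps

With planned backorders, Q* = √(2DS/H) · √((H+B)/B).
√(2DS/H) = √(2 × 52,000 × 294 / 6.4) = 2185.749.
√((H+B)/B) = √((6.4+41.2)/41.2) = 1.0749.
Q* ≈ 2349.391.
S* = Q* · H/(H+B) = 2349.391 × 6.4/47.6 ≈ 315.884.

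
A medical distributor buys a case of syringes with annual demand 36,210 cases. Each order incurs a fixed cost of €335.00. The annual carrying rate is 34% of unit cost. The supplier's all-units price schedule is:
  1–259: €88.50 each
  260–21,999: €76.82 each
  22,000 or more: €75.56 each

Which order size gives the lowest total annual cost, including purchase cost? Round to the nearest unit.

Q* ≈ 964 cases

Holding cost per unit per year at price C is H = 0.34·C.
Candidates are each tier's EOQ (if it falls in that tier) and each price-break quantity.
Tier 1 (€88.50): EOQ = 897.9 exceeds tier's upper bound 259, so this tier is dominated.
EOQ at €76.82 = 963.8 (feasible in tier 2): TC = 36,210×€76.82 + (36,210/963.8)×335 + (963.8/2)×0.34×€76.82 = €2,806,824.81.
EOQ at €75.56 = 971.8 < 22000, so use break Q=22000: TC = 36,210×€75.56 + (36,210/22000.0)×335 + (22000.0/2)×0.34×€75.56 = €3,019,173.38.
Lowest total cost is €2,806,824.81 at Q = 963.8.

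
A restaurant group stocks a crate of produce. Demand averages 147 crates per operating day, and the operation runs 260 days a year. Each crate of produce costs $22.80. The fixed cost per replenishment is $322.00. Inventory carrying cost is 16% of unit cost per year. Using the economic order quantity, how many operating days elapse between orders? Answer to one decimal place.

T ≈ 17.7 days

Annual demand D = 147 × 260 = 38,220.
Holding cost H = 0.16 × $22.80 = $3.6480 per unit per year.
Q* = √(2DS/H) = √(2 × 38,220 × 322 / 3.648) ≈ 2597.53.
Cycle time = Q*/D × 260 = 2597.53 / 38,220 × 260 ≈ 17.670 days.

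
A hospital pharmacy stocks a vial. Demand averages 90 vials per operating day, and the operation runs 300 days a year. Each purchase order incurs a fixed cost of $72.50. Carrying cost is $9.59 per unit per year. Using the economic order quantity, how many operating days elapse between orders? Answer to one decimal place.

T ≈ 7.1 days

Annual demand D = 90 × 300 = 27,000.
EOQ = √(2DS/H) = √(2 × 27,000 × 72.5 / 9.59) ≈ 638.93.
Cycle time = Q*/D × 300 = 638.93 / 27,000 × 300 ≈ 7.099 days.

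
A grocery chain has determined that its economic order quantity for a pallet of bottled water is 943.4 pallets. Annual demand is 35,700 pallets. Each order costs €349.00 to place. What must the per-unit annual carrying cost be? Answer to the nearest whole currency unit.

H ≈ €28

Squaring Q* = √(2DS/H) gives Q*² = 2DS/H.
From Q* = √(2DS/H): H = 2DS / Q*² = 2 × 35,700 × 349 / 943.4² = 27.9983.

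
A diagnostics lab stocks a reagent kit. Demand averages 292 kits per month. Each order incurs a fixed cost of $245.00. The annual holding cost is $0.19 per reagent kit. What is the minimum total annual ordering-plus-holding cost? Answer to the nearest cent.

TC* ≈ $571.16

Annual demand D = 292 × 12 = 3,504.
EOQ = √(2DS/H) = √(2 × 3,504 × 245 / 0.19) ≈ 3006.10.
At the optimum the two cost components are equal, so total cost = 2·(Q*/2)H = Q*·H.
Minimum total = √(2DSH) = √(2 × 3,504 × 245 × 0.19) ≈ 571.159.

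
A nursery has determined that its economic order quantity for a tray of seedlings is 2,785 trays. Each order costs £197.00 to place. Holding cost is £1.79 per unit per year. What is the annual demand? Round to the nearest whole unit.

The basic EOQ model gives Q* = √(2DS/H); rearrange for the unknown.
From Q* = √(2DS/H): D = Q*²H / (2S) = 2,785² × 1.79 / (2 × 197) = 35237.672.

D ≈ 35,238 trays per year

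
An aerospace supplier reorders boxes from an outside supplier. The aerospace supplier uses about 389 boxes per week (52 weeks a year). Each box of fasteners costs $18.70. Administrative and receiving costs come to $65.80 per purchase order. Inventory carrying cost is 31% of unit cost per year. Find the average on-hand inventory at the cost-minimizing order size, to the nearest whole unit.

Average inventory ≈ 339 boxes

Annual demand D = 389 × 52 = 20,228.
Holding cost H = 0.31 × $18.70 = $5.7970 per unit per year.
EOQ = √(2DS/H) = √(2 × 20,228 × 65.8 / 5.797) ≈ 677.65.
Average inventory = Q*/2 ≈ 677.65 / 2 = 338.823.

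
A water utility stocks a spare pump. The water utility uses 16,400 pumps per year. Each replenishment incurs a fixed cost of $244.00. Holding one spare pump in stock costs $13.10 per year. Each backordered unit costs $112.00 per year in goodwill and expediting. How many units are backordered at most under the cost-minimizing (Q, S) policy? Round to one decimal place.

S* ≈ 86.5 pumps

With planned backorders, Q* = √(2DS/H) · √((H+B)/B).
√(2DS/H) = √(2 × 16,400 × 244 / 13.1) = 781.621.
√((H+B)/B) = √((13.1+112)/112) = 1.0569.
Q* ≈ 826.068.
S* = Q* · H/(H+B) = 826.068 × 13.1/125.1 ≈ 86.503.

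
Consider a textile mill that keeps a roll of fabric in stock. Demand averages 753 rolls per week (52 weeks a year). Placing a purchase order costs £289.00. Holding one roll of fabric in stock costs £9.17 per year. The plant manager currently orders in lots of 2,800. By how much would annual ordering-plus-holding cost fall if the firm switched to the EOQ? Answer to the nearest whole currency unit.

Extra cost ≈ £2,473 per year

Annual demand D = 753 × 52 = 39,156.
EOQ = √(2DS/H) = √(2 × 39,156 × 289 / 9.17) ≈ 1571.01.
Cost at Q* = (D/Q*)S + (Q*/2)H = √(2DSH) ≈ £14,406.14.
Cost at Q = 2,800: (39,156/2,800)×289 + (2,800/2)×9.17 = £4,041.46 + £12,838.00 = £16,879.46.
Excess = £16,879.46 − £14,406.14 = £2,473.31.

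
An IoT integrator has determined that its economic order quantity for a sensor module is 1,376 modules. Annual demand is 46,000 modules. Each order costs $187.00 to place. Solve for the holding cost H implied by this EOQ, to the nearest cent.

H ≈ $9.09

Invert the EOQ relation Q*² = 2DS/H.
From Q* = √(2DS/H): H = 2DS / Q*² = 2 × 46,000 × 187 / 1,376² = 9.0864.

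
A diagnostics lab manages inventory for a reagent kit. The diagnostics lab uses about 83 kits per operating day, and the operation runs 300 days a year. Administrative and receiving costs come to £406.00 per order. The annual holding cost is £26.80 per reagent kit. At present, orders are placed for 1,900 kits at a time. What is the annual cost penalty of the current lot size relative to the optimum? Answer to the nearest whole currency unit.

Annual demand D = 83 × 300 = 24,900.
EOQ = √(2DS/H) = √(2 × 24,900 × 406 / 26.8) ≈ 868.58.
Cost at Q* = (D/Q*)S + (Q*/2)H = √(2DSH) ≈ £23,277.97.
Cost at Q = 1,900: (24,900/1,900)×406 + (1,900/2)×26.8 = £5,320.74 + £25,460.00 = £30,780.74.
Excess = £30,780.74 − £23,277.97 = £7,502.77.

Extra cost ≈ £7,503 per year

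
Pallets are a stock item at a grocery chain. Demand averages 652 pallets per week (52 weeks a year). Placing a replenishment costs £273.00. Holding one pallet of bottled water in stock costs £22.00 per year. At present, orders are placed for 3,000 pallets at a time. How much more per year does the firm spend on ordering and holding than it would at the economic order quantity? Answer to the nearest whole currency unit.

Extra cost ≈ £15,905 per year

Annual demand D = 652 × 52 = 33,904.
EOQ = √(2DS/H) = √(2 × 33,904 × 273 / 22) ≈ 917.30.
Cost at Q* = (D/Q*)S + (Q*/2)H = √(2DSH) ≈ £20,180.56.
Cost at Q = 3,000: (33,904/3,000)×273 + (3,000/2)×22 = £3,085.26 + £33,000.00 = £36,085.26.
Excess = £36,085.26 − £20,180.56 = £15,904.71.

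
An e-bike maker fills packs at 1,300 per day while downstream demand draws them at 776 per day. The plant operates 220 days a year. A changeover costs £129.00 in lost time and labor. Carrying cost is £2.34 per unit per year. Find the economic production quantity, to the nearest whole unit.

Q* ≈ 6,834 packs

Annual demand D = 776 × 220 = 170,720.
Production build-up factor (1 − d/p) = 1 − 776/1,300 = 0.4031.
Q* = √(2DS / (H(1 − d/p))) = √(2 × 170,720 × 129 / (2.34 × 0.4031)).
= √(44,045,760 / 0.9432) ≈ 6833.610.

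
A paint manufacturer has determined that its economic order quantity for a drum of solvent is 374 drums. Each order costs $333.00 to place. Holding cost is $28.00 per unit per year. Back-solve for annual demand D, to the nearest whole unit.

The basic EOQ model gives Q* = √(2DS/H); rearrange for the unknown.
From Q* = √(2DS/H): D = Q*²H / (2S) = 374² × 28 / (2 × 333) = 5880.673.

D ≈ 5,881 drums per year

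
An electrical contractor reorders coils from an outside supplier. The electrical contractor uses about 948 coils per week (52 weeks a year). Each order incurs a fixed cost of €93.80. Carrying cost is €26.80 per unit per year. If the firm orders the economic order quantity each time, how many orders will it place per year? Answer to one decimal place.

Annual demand D = 948 × 52 = 49,296.
The optimal lot size = √(2DS/H) = √(2 × 49,296 × 93.8 / 26.8) ≈ 587.43.
Orders per year = D / Q* = 49,296 / 587.43 ≈ 83.918.

N ≈ 83.9 orders per year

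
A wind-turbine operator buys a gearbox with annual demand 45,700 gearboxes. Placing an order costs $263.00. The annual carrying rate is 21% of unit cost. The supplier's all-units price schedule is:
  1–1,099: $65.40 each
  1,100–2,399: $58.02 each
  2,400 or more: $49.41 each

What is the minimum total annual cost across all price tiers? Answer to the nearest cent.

TC* ≈ $2,275,496.28

Holding cost per unit per year at price C is H = 0.21·C.
Evaluate total cost at each tier's feasible EOQ or, if the EOQ is below the tier, at the tier's minimum quantity.
Tier 1 ($65.40): EOQ = 1323.0 exceeds tier's upper bound 1099, so this tier is dominated.
EOQ at $58.02 = 1404.6 (feasible in tier 2): TC = 45,700×$58.02 + (45,700/1404.6)×263 + (1404.6/2)×0.21×$58.02 = $2,668,627.92.
EOQ at $49.41 = 1522.1 < 2400, so use break Q=2400: TC = 45,700×$49.41 + (45,700/2400.0)×263 + (2400.0/2)×0.21×$49.41 = $2,275,496.28.
Lowest total cost among the candidates is at Q = 2400.0.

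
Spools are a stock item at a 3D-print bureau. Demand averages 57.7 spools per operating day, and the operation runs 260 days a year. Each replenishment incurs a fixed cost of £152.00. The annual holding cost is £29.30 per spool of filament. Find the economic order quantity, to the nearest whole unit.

Q* ≈ 395 spools

Annual demand D = 57.7 × 260 = 15,002.
EOQ = √(2DS / H) = √(2 × 15,002 × 152 / 29.3).
= √(4,560,608 / 29.3) = √155,652.1502 ≈ 394.528.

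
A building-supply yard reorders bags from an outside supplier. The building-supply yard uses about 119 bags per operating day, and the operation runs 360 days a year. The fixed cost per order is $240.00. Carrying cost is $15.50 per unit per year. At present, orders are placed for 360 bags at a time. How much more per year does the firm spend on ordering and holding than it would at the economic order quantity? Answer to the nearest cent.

Extra cost ≈ $13,497.00 per year

Annual demand D = 119 × 360 = 42,840.
EOQ = √(2DS/H) = √(2 × 42,840 × 240 / 15.5) ≈ 1151.81.
Cost at Q* = (D/Q*)S + (Q*/2)H = √(2DSH) ≈ $17,853.00.
Cost at Q = 360: (42,840/360)×240 + (360/2)×15.5 = $28,560.00 + $2,790.00 = $31,350.00.
Excess = $31,350.00 − $17,853.00 = $13,497.00.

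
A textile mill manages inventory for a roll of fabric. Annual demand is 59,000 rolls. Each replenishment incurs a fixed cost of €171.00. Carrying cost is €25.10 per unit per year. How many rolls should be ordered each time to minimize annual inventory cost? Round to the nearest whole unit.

Q* ≈ 897 rolls

EOQ = √(2DS / H) = √(2 × 59,000 × 171 / 25.1).
= √(20,178,000 / 25.1) = √803,904.3825 ≈ 896.607.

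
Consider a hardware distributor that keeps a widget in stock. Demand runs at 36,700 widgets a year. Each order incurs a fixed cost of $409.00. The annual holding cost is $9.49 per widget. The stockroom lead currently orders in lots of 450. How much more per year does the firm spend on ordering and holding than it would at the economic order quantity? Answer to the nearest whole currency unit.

EOQ = √(2DS/H) = √(2 × 36,700 × 409 / 9.49) ≈ 1778.59.
Cost at Q* = (D/Q*)S + (Q*/2)H = √(2DSH) ≈ $16,878.85.
Cost at Q = 450: (36,700/450)×409 + (450/2)×9.49 = $33,356.22 + $2,135.25 = $35,491.47.
Excess = $35,491.47 − $16,878.85 = $18,612.62.

Extra cost ≈ $18,613 per year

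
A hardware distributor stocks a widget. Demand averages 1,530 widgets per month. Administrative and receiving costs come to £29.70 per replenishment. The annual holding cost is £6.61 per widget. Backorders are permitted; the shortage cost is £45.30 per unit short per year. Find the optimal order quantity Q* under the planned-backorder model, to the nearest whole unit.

Q* ≈ 435 widgets

Annual demand D = 1,530 × 12 = 18,360.
With planned backorders, Q* = √(2DS/H) · √((H+B)/B).
√(2DS/H) = √(2 × 18,360 × 29.7 / 6.61) = 406.190.
√((H+B)/B) = √((6.61+45.3)/45.3) = 1.0705.
Q* ≈ 434.816.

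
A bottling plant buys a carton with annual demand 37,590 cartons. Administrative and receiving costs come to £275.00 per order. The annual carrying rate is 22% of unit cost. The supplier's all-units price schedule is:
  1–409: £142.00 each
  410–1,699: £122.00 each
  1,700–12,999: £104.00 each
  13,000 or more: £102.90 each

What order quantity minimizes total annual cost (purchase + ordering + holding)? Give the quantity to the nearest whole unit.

Q* ≈ 1,700 cartons

Holding cost per unit per year at price C is H = 0.22·C.
Evaluate total cost at each tier's feasible EOQ or, if the EOQ is below the tier, at the tier's minimum quantity.
Tier 1 (£142.00): EOQ = 813.5 exceeds tier's upper bound 409, so this tier is dominated.
EOQ at £122.00 = 877.7 (feasible in tier 2): TC = 37,590×£122.00 + (37,590/877.7)×275 + (877.7/2)×0.22×£122.00 = £4,609,536.39.
EOQ at £104.00 = 950.6 < 1700, so use break Q=1700: TC = 37,590×£104.00 + (37,590/1700.0)×275 + (1700.0/2)×0.22×£104.00 = £3,934,888.74.
EOQ at £102.90 = 955.6 < 13000, so use break Q=13000: TC = 37,590×£102.90 + (37,590/13000.0)×275 + (13000.0/2)×0.22×£102.90 = £4,015,953.17.
Lowest total cost is £3,934,888.74 at Q = 1700.0.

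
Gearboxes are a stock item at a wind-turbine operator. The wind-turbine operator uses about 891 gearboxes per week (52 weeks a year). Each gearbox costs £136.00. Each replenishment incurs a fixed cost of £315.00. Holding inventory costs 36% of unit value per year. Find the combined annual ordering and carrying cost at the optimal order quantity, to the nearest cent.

Annual demand D = 891 × 52 = 46,332.
Holding cost H = 0.36 × £136.00 = £48.9600 per unit per year.
Q* = √(2DS/H) = √(2 × 46,332 × 315 / 48.96) ≈ 772.13.
At Q*, ordering cost (D/Q*)S equals holding cost (Q*/2)H, each = √(DSH/2).
Minimum total = √(2DSH) = √(2 × 46,332 × 315 × 48.96) ≈ 37803.456.

TC* ≈ £37,803.46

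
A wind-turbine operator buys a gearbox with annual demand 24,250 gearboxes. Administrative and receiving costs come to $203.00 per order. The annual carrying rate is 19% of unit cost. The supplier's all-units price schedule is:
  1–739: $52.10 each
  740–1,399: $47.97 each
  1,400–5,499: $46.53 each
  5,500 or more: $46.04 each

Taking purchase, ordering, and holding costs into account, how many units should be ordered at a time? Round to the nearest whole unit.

Holding cost per unit per year at price C is H = 0.19·C.
Candidates are each tier's EOQ (if it falls in that tier) and each price-break quantity.
Tier 1 ($52.10): EOQ = 997.3 exceeds tier's upper bound 739, so this tier is dominated.
EOQ at $47.97 = 1039.3 (feasible in tier 2): TC = 24,250×$47.97 + (24,250/1039.3)×203 + (1039.3/2)×0.19×$47.97 = $1,172,745.35.
EOQ at $46.53 = 1055.3 < 1400, so use break Q=1400: TC = 24,250×$46.53 + (24,250/1400.0)×203 + (1400.0/2)×0.19×$46.53 = $1,138,057.24.
EOQ at $46.04 = 1060.9 < 5500, so use break Q=5500: TC = 24,250×$46.04 + (24,250/5500.0)×203 + (5500.0/2)×0.19×$46.04 = $1,141,420.95.
Lowest total cost is $1,138,057.24 at Q = 1400.0.

Q* ≈ 1,400 gearboxes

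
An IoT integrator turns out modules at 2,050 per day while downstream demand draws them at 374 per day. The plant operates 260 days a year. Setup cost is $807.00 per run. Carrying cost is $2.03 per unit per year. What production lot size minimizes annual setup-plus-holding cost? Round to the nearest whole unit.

Annual demand D = 374 × 260 = 97,240.
Production build-up factor (1 − d/p) = 1 − 374/2,050 = 0.8176.
Q* = √(2DS / (H(1 − d/p))) = √(2 × 97,240 × 807 / (2.03 × 0.8176)).
= √(156,945,360 / 1.6596) ≈ 9724.475.

Q* ≈ 9,724 modules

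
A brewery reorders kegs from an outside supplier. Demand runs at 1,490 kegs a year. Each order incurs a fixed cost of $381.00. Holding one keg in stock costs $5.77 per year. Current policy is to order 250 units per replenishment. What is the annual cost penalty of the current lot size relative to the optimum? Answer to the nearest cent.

Extra cost ≈ $432.49 per year

EOQ = √(2DS/H) = √(2 × 1,490 × 381 / 5.77) ≈ 443.59.
Cost at Q* = (D/Q*)S + (Q*/2)H = √(2DSH) ≈ $2,559.52.
Cost at Q = 250: (1,490/250)×381 + (250/2)×5.77 = $2,270.76 + $721.25 = $2,992.01.
Excess = $2,992.01 − $2,559.52 = $432.49.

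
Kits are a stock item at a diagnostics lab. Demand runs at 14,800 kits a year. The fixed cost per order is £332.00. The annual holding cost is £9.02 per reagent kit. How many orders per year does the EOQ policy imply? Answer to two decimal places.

Q* = √(2DS/H) = √(2 × 14,800 × 332 / 9.02) ≈ 1043.79.
Orders per year = D / Q* = 14,800 / 1043.79 ≈ 14.179.

N ≈ 14.18 orders per year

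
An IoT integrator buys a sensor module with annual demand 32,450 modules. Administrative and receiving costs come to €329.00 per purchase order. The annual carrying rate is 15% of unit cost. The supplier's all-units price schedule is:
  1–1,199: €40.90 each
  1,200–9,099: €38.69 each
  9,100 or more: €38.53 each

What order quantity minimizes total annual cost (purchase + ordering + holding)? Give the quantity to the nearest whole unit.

Q* ≈ 1,918 modules

Holding cost per unit per year at price C is H = 0.15·C.
Evaluate total cost at each tier's feasible EOQ or, if the EOQ is below the tier, at the tier's minimum quantity.
Tier 1 (€40.90): EOQ = 1865.6 exceeds tier's upper bound 1199, so this tier is dominated.
EOQ at €38.69 = 1918.1 (feasible in tier 2): TC = 32,450×€38.69 + (32,450/1918.1)×329 + (1918.1/2)×0.15×€38.69 = €1,266,622.30.
EOQ at €38.53 = 1922.1 < 9100, so use break Q=9100: TC = 32,450×€38.53 + (32,450/9100.0)×329 + (9100.0/2)×0.15×€38.53 = €1,277,768.42.
Lowest total cost is €1,266,622.30 at Q = 1918.1.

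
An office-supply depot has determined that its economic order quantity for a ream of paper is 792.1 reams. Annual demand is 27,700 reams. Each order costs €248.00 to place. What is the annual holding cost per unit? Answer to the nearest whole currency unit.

Squaring Q* = √(2DS/H) gives Q*² = 2DS/H.
From Q* = √(2DS/H): H = 2DS / Q*² = 2 × 27,700 × 248 / 792.1² = 21.8978.

H ≈ €22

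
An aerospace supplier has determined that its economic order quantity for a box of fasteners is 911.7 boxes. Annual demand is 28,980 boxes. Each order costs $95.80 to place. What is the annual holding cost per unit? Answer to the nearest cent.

H ≈ $6.68

Squaring Q* = √(2DS/H) gives Q*² = 2DS/H.
From Q* = √(2DS/H): H = 2DS / Q*² = 2 × 28,980 × 95.8 / 911.7² = 6.6802.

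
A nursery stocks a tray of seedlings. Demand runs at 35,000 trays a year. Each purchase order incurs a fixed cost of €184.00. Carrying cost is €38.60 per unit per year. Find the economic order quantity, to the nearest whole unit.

Q* ≈ 578 trays

EOQ = √(2DS / H) = √(2 × 35,000 × 184 / 38.6).
= √(12,880,000 / 38.6) = √333,678.7565 ≈ 577.649.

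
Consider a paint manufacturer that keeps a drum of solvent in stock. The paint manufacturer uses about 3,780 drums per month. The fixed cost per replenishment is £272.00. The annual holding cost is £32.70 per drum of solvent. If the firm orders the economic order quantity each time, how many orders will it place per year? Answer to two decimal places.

N ≈ 52.22 orders per year

Annual demand D = 3,780 × 12 = 45,360.
Q* = √(2DS/H) = √(2 × 45,360 × 272 / 32.7) ≈ 868.68.
Orders per year = D / Q* = 45,360 / 868.68 ≈ 52.217.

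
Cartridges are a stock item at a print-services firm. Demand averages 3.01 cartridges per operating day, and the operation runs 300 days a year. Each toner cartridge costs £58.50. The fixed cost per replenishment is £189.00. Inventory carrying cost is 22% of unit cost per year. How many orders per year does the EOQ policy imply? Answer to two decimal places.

N ≈ 5.54 orders per year

Annual demand D = 3.01 × 300 = 903.
Holding cost H = 0.22 × £58.50 = £12.8700 per unit per year.
The optimal lot size = √(2DS/H) = √(2 × 903 × 189 / 12.87) ≈ 162.85.
Orders per year = D / Q* = 903 / 162.85 ≈ 5.545.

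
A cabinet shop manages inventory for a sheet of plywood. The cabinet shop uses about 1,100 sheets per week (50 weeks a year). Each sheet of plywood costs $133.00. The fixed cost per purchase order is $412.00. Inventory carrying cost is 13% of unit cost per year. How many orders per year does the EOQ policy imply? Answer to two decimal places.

Annual demand D = 1,100 × 50 = 55,000.
Holding cost H = 0.13 × $133.00 = $17.2900 per unit per year.
EOQ = √(2DS/H) = √(2 × 55,000 × 412 / 17.29) ≈ 1619.00.
Orders per year = D / Q* = 55,000 / 1619.00 ≈ 33.972.

N ≈ 33.97 orders per year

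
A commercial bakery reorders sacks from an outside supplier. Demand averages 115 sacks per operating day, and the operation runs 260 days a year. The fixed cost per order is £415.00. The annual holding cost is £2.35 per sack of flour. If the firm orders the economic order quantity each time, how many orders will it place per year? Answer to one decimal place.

N ≈ 9.2 orders per year

Annual demand D = 115 × 260 = 29,900.
EOQ = √(2DS/H) = √(2 × 29,900 × 415 / 2.35) ≈ 3249.68.
Orders per year = D / Q* = 29,900 / 3249.68 ≈ 9.201.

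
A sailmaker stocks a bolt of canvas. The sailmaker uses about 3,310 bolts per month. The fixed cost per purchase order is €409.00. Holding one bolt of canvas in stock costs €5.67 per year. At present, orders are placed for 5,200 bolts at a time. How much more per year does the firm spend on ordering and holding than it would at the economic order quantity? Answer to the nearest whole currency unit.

Annual demand D = 3,310 × 12 = 39,720.
EOQ = √(2DS/H) = √(2 × 39,720 × 409 / 5.67) ≈ 2393.81.
Cost at Q* = (D/Q*)S + (Q*/2)H = √(2DSH) ≈ €13,572.90.
Cost at Q = 5,200: (39,720/5,200)×409 + (5,200/2)×5.67 = €3,124.13 + €14,742.00 = €17,866.13.
Excess = €17,866.13 − €13,572.90 = €4,293.23.

Extra cost ≈ €4,293 per year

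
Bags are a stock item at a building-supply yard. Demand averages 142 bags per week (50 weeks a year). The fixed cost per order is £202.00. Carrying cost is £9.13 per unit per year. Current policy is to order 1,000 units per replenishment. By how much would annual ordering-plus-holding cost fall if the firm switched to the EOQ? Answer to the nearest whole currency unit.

Annual demand D = 142 × 50 = 7,100.
EOQ = √(2DS/H) = √(2 × 7,100 × 202 / 9.13) ≈ 560.51.
Cost at Q* = (D/Q*)S + (Q*/2)H = √(2DSH) ≈ £5,117.47.
Cost at Q = 1,000: (7,100/1,000)×202 + (1,000/2)×9.13 = £1,434.20 + £4,565.00 = £5,999.20.
Excess = £5,999.20 − £5,117.47 = £881.73.

Extra cost ≈ £882 per year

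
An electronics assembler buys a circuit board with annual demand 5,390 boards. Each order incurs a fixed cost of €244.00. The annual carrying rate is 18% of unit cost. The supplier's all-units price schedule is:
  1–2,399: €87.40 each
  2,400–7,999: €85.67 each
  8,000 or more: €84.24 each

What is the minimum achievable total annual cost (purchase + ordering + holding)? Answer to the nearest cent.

Holding cost per unit per year at price C is H = 0.18·C.
For each price level, check whether its EOQ is feasible; otherwise the best quantity at that price is the breakpoint.
EOQ at €87.40 = 408.9 (feasible in tier 1): TC = 5,390×€87.40 + (5,390/408.9)×244 + (408.9/2)×0.18×€87.40 = €477,518.74.
EOQ at €85.67 = 413.0 < 2400, so use break Q=2400: TC = 5,390×€85.67 + (5,390/2400.0)×244 + (2400.0/2)×0.18×€85.67 = €480,814.00.
EOQ at €84.24 = 416.5 < 8000, so use break Q=8000: TC = 5,390×€84.24 + (5,390/8000.0)×244 + (8000.0/2)×0.18×€84.24 = €514,870.79.
Lowest total cost among the candidates is at Q = 408.9.

TC* ≈ €477,518.74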